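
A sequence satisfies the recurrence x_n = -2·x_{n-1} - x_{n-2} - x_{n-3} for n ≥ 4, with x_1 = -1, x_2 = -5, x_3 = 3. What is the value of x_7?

12

Iterate the recurrence:
x_4 = 0  x_5 = 2  x_6 = -7  x_7 = 12.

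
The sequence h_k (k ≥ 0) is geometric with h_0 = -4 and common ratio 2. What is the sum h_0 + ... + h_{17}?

-1048572

h_k = (-4)·2^(k-0).
S = (-4)·(2^18 - 1)/(2 - 1) = (-4)·(262144 - 1)/(1) = -1048572.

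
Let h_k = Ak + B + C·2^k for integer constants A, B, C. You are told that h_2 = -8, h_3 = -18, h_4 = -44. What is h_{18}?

-1048472

Write the equations: 2A + B + 4C = -8; 3A + B + 8C = -18; 4A + B + 16C = -44.
Subtracting the first from the second: A + 4C = -10.
Subtracting the second from the third: A + 8C = -26.
Solving: C = -4, A = 6, then B = -4.
So h_k = 6·k + (-4) + (-4)·2^k; at k=18 this is -1048472.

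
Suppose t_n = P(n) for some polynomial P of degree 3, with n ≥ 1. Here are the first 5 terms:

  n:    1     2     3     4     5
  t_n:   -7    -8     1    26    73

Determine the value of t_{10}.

848

1st diffs: -1, 9, 25, 47.
2nd diffs: 10, 16, 22.
3rd diffs: 6, 6 (constant).
Newton forward-difference form: t_n = -7 + (-1)·C(n-1,1) + 10·C(n-1,2) + 6·C(n-1,3).
At n = 10: n-1 = 9, so t_{10} = -7 - 9 + 360 + 504 = 848.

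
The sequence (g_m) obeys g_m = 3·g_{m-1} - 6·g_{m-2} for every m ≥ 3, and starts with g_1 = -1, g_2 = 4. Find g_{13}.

Applying the relation repeatedly:
g_3 = 18;  g_4 = 30;  g_5 = -18;  …;  g_{10} = 9558;  g_{11} = 14094;  g_{12} = -15066;  g_{13} = -129762.

-129762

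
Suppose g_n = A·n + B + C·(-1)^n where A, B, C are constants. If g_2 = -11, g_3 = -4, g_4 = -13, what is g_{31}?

The three given values yield: 2A + B + C = -11; 3A + B - C = -4; 4A + B + C = -13.
Subtracting the first from the second: A - 2C = 7.
Subtracting the second from the third: A + 2C = -9.
Solving: C = -4, A = -1, then B = -5.
Therefore g_{31} = -31 + (-5) + (-4)·(-1) = -32.

-32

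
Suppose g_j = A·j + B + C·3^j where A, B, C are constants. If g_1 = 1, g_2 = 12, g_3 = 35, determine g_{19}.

1162261555

Plug in j = 1, 2, 3: A + B + 3C = 1; 2A + B + 9C = 12; 3A + B + 27C = 35.
Subtracting the first from the second: A + 6C = 11.
Subtracting the second from the third: A + 18C = 23.
Solving: C = 1, A = 5, then B = -7.
Therefore g_{19} = 95 + (-7) + 1·1162261467 = 1162261555.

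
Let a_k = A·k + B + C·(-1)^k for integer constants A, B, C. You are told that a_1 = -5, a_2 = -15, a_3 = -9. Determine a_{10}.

-31

At k = 1, 2, 3: A + B - C = -5; 2A + B + C = -15; 3A + B - C = -9.
Subtracting the first from the second: A + 2C = -10.
Subtracting the second from the third: A - 2C = 6.
Solving: C = -4, A = -2, then B = -7.
So a_k = -2·k + (-7) + (-4)·(-1)^k; at k=10 this is -31.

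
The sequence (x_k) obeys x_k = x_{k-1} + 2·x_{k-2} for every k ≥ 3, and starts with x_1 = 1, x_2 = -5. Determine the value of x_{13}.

Applying the relation repeatedly:
x_3 = -3; x_4 = -13; x_5 = -19; …; x_{10} = -685; x_{11} = -1363; x_{12} = -2733; x_{13} = -5459.
(Characteristic roots are 2 and -1.)

-5459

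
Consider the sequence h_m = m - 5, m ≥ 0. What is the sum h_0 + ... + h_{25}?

Over m = 0..25: Σm = 325.
Total = (1)·325 + (-5)·26 = 195.

195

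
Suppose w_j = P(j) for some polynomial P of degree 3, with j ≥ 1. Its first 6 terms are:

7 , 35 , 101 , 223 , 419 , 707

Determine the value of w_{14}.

1st diffs: 28, 66, 122, 196, 288.
2nd diffs: 38, 56, 74, 92.
3rd diffs: 18, 18, 18 (constant).
So w_j = 3j^3 + j^2 + 4j - 1.
Evaluating at j = 14 gives w_{14} = 8483.

8483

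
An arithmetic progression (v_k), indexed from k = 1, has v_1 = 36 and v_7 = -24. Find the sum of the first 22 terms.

-1518

Common difference d = (-24 - 36) / (7 - 1) = -10.
v_k = 36 + (k - 1)·(-10).
v_{22} = -174; S = 22·(36 + (-174))/2 = -1518.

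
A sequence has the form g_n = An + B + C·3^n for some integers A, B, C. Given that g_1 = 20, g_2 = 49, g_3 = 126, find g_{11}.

Write the equations: A + B + 3C = 20; 2A + B + 9C = 49; 3A + B + 27C = 126.
Subtracting the first from the second: A + 6C = 29.
Subtracting the second from the third: A + 18C = 77.
Solving: C = 4, A = 5, then B = 3.
Therefore g_{11} = 55 + 3 + 4·177147 = 708646.

708646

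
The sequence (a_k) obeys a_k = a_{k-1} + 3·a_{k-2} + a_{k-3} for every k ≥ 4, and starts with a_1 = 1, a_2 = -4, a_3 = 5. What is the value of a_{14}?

-2384

Compute successive terms:
a_4 = -6  a_5 = 5  a_6 = -8  …  a_{11} = -163  a_{12} = -414  a_{13} = -979  a_{14} = -2384.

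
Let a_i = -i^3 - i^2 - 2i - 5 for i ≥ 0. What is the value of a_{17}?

-5241

a_{17} = -1·17^3 - 1·17^2 - 2·17 - 5 = -5241.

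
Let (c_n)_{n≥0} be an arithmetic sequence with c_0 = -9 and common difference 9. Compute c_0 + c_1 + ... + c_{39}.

6660

c_n = -9 + (n - 0)·9.
c_{39} = 342; S = 40·(-9 + 342)/2 = 6660.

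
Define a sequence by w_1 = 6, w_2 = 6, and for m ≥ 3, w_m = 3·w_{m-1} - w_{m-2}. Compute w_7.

Step forward from the initial values:
w_3 = 12;  w_4 = 30;  w_5 = 78;  w_6 = 204;  w_7 = 534.

534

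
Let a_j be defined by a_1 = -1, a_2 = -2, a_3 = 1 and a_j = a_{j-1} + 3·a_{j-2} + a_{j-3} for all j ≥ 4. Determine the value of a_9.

Iterate the recurrence:
a_4 = -6; a_5 = -5; a_6 = -22; a_7 = -43; a_8 = -114; a_9 = -265.

-265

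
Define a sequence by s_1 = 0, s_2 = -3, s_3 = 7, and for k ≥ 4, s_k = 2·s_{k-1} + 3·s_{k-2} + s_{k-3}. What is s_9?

s_4 = 5, s_5 = 28, s_6 = 78, s_7 = 245, s_8 = 752, s_9 = 2317.

2317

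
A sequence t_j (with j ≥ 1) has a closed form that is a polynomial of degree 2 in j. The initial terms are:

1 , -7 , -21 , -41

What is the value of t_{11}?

1st diffs: -8, -14, -20.
2nd diffs: -6, -6 (constant).
So t_j = -3j^2 + j + 3.
Evaluating at j = 11 gives t_{11} = -349.

-349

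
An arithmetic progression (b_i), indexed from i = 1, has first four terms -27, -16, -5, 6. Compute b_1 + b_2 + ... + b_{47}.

10622

Common difference d = 11.
b_i = -27 + (i - 1)·11.
b_{47} = 479; S = 47·(-27 + 479)/2 = 10622.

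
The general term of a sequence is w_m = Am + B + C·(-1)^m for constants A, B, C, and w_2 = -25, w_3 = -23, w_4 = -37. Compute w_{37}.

-227

At m = 2, 3, 4: 2A + B + C = -25; 3A + B - C = -23; 4A + B + C = -37.
Subtracting the first from the second: A - 2C = 2.
Subtracting the second from the third: A + 2C = -14.
Solving: C = -4, A = -6, then B = -9.
So w_m = -6·m + (-9) + (-4)·(-1)^m; at m=37 this is -227.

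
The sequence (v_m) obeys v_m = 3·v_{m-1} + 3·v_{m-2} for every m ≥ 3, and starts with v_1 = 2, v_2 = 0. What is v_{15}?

43779366

Compute successive terms:
v_3 = 6; v_4 = 18; v_5 = 72; …; v_{12} = 803358; v_{13} = 3045762; v_{14} = 11547360; v_{15} = 43779366.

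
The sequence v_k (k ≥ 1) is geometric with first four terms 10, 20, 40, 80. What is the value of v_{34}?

85899345920

Common ratio r = 2.
v_k = 10·2^(k-1).
v_{34} = 10·2^33 = 85899345920.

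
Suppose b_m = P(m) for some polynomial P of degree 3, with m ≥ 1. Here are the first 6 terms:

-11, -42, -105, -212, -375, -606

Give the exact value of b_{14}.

-6342

1st diffs: -31, -63, -107, -163, -231.
2nd diffs: -32, -44, -56, -68.
3rd diffs: -12, -12, -12 (constant).
Newton forward-difference form: b_m = -11 + (-31)·C(m-1,1) + (-32)·C(m-1,2) + (-12)·C(m-1,3).
At m = 14: m-1 = 13, so b_{14} = -11 - 403 - 2496 - 3432 = -6342.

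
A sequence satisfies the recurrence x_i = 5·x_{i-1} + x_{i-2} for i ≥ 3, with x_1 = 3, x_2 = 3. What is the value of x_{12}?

Step forward from the initial values:
x_3 = 18; x_4 = 93; x_5 = 483; x_6 = 2508; x_7 = 13023; x_8 = 67623; x_9 = 351138; x_{10} = 1823313; x_{11} = 9467703; x_{12} = 49161828.

49161828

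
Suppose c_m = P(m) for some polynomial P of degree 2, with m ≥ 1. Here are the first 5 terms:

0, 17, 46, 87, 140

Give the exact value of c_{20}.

2375

1st diffs: 17, 29, 41, 53.
2nd diffs: 12, 12, 12 (constant).
So c_m = 6m^2 - m - 5.
Evaluating at m = 20 gives c_{20} = 2375.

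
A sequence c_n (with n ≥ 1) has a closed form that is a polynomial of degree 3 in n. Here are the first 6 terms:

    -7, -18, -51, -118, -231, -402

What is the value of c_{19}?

1st diffs: -11, -33, -67, -113, -171.
2nd diffs: -22, -34, -46, -58.
3rd diffs: -12, -12, -12 (constant).
Newton forward-difference form: c_n = -7 + (-11)·C(n-1,1) + (-22)·C(n-1,2) + (-12)·C(n-1,3).
At n = 19: n-1 = 18, so c_{19} = -7 - 198 - 3366 - 9792 = -13363.

-13363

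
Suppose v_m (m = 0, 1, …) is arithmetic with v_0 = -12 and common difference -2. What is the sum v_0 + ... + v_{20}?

-672

v_m = -12 + (m - 0)·(-2).
v_{20} = -52; S = 21·(-12 + (-52))/2 = -672.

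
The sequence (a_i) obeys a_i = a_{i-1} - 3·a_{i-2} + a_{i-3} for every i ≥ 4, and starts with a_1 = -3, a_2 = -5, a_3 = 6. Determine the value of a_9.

141

Iterate the recurrence:
a_4 = 18;  a_5 = -5;  a_6 = -53;  a_7 = -20;  a_8 = 134;  a_9 = 141.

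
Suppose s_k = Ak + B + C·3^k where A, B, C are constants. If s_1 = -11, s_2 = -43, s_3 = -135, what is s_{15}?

-71744559

Write the equations: A + B + 3C = -11; 2A + B + 9C = -43; 3A + B + 27C = -135.
Subtracting the first from the second: A + 6C = -32.
Subtracting the second from the third: A + 18C = -92.
Solving: C = -5, A = -2, then B = 6.
Hence s_{15} = -2·15 + 6 + (-5)·14348907 = -71744559.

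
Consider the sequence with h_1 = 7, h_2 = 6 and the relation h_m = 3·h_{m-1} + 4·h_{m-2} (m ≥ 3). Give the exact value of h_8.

h_3 = 46; h_4 = 162; h_5 = 670; h_6 = 2658; h_7 = 10654; h_8 = 42594.
(Characteristic roots are 4 and -1.)

42594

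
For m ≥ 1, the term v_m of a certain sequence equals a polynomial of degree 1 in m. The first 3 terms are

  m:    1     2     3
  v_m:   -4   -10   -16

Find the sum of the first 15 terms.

1st diffs: -6, -6 (constant).
So v_m = -6m + 2.
Continuing: …, -22, -28, -34, -40, …, v_{15} = -88.
Summing m = 1..15 (15 terms) gives -690.

-690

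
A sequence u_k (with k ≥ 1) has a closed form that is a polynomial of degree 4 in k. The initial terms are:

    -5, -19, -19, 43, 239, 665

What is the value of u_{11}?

1st diffs: -14, 0, 62, 196, 426.
2nd diffs: 14, 62, 134, 230.
3rd diffs: 48, 72, 96.
4th diffs: 24, 24 (constant).
Newton forward-difference form: u_k = -5 + (-14)·C(k-1,1) + 14·C(k-1,2) + 48·C(k-1,3) + 24·C(k-1,4).
At k = 11: k-1 = 10, so u_{11} = -5 - 140 + 630 + 5760 + 5040 = 11285.

11285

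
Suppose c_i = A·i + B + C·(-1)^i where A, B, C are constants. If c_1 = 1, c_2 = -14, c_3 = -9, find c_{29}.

-139

At i = 1, 2, 3: A + B - C = 1; 2A + B + C = -14; 3A + B - C = -9.
Subtracting the first from the second: A + 2C = -15.
Subtracting the second from the third: A - 2C = 5.
Solving: C = -5, A = -5, then B = 1.
So c_i = -5·i + 1 + (-5)·(-1)^i; at i=29 this is -139.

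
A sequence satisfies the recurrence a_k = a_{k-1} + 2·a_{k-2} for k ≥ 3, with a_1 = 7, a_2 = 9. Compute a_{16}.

Step forward from the initial values:
a_3 = 23, a_4 = 41, a_5 = 87, …, a_{13} = 21847, a_{14} = 43689, a_{15} = 87383, a_{16} = 174761.
(Characteristic roots are 2 and -1.)

174761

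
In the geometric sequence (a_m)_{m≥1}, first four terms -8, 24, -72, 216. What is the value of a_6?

1944

Common ratio r = -3.
a_m = (-8)·(-3)^(m-1).
a_6 = (-8)·(-3)^5 = 1944.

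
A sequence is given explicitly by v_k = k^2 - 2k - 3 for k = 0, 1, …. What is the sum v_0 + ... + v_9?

165

Over k = 0..9: Σk = 45, Σk² = 285.
Total = (1)·285 + (-2)·45 + (-3)·10 = 165.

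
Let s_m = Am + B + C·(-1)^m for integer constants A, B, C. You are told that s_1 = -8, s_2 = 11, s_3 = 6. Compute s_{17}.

104

The three given values yield: A + B - C = -8; 2A + B + C = 11; 3A + B - C = 6.
Subtracting the first from the second: A + 2C = 19.
Subtracting the second from the third: A - 2C = -5.
Solving: C = 6, A = 7, then B = -9.
Hence s_{17} = 7·17 + (-9) + 6·(-1) = 104.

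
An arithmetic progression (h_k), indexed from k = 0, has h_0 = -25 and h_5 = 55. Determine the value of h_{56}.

871

Common difference d = (55 - (-25)) / (5 - 0) = 16.
h_k = -25 + (k - 0)·16.
h_{56} = -25 + 56·16 = 871.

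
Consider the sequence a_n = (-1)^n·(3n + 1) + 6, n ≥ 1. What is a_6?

(-1)^6 = 1; 3n + 1 at n=6 is 19; so a_6 = 25.

25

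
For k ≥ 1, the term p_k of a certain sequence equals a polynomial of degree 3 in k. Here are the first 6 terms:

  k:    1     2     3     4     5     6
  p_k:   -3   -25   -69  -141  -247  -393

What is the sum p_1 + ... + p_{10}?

-4920

1st diffs: -22, -44, -72, -106, -146.
2nd diffs: -22, -28, -34, -40.
3rd diffs: -6, -6, -6 (constant).
Newton forward-difference form: p_k = -3 + (-22)·C(k-1,1) + (-22)·C(k-1,2) + (-6)·C(k-1,3).
Continuing: -585, -829, -1131, -1497.
Summing k = 1..10 (10 terms) gives -4920.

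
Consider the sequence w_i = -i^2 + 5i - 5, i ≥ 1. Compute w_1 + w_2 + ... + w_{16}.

Over i = 1..16: Σi = 136, Σi² = 1496.
Total = (-1)·1496 + (5)·136 + (-5)·16 = -896.

-896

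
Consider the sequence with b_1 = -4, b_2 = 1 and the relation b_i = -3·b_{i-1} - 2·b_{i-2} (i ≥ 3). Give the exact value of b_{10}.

-1529

Iterate the recurrence:
b_3 = 5  b_4 = -17  b_5 = 41  b_6 = -89  b_7 = 185  b_8 = -377  b_9 = 761  b_{10} = -1529.
(Characteristic roots are -1 and -2.)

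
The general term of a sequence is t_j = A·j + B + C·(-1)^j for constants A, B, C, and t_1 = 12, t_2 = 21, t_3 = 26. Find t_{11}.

82

The three given values yield: A + B - C = 12; 2A + B + C = 21; 3A + B - C = 26.
Subtracting the first from the second: A + 2C = 9.
Subtracting the second from the third: A - 2C = 5.
Solving: C = 1, A = 7, then B = 6.
Therefore t_{11} = 77 + 6 + 1·(-1) = 82.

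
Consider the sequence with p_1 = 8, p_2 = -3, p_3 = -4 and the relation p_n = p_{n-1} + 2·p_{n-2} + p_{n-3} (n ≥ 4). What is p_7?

-49

Applying the relation repeatedly:
p_4 = -2  p_5 = -13  p_6 = -21  p_7 = -49.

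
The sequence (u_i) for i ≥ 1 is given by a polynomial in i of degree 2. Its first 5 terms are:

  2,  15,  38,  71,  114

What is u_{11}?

1st diffs: 13, 23, 33, 43.
2nd diffs: 10, 10, 10 (constant).
Newton forward-difference form: u_i = 2 + 13·C(i-1,1) + 10·C(i-1,2).
At i = 11: i-1 = 10, so u_{11} = 2 + 130 + 450 = 582.

582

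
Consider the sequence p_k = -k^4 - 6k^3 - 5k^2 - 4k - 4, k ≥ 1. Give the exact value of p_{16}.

-91460

p_{16} = -1·16^4 - 6·16^3 - 5·16^2 - 4·16 - 4 = -91460.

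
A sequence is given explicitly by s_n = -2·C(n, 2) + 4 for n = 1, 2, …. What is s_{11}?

-106

C(11, 2) = 55, so s_{11} = -106.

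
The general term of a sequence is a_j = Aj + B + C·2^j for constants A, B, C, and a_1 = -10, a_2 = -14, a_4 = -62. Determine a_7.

-604

At j = 1, 2, 4: A + B + 2C = -10; 2A + B + 4C = -14; 4A + B + 16C = -62.
Subtracting the first from the second: A + 2C = -4.
Subtracting the second from the third: 2A + 12C = -48.
Solving: C = -5, A = 6, then B = -6.
Hence a_7 = 6·7 + (-6) + (-5)·128 = -604.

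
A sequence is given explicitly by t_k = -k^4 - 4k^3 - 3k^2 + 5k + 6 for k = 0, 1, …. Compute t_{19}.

t_{19} = -1·19^4 - 4·19^3 - 3·19^2 + 5·19 + 6 = -158739.

-158739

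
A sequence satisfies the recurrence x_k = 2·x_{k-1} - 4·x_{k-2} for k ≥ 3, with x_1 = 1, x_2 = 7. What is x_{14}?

Step forward from the initial values:
x_3 = 10; x_4 = -8; x_5 = -56; …; x_{11} = -3584; x_{12} = -5120; x_{13} = 4096; x_{14} = 28672.

28672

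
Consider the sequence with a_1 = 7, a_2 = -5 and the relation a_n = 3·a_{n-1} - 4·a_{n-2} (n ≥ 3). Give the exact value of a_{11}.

-5515

Compute successive terms:
a_3 = -43  a_4 = -109  a_5 = -155  a_6 = -29  a_7 = 533  a_8 = 1715  a_9 = 3013  a_{10} = 2179  a_{11} = -5515.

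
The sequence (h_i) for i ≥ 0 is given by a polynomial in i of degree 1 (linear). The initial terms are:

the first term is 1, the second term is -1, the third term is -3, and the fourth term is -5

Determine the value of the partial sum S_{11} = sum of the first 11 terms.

-99

1st diffs: -2, -2, -2 (constant).
So h_i = -2i + 1.
Continuing: …, -7, -9, -11, -13, …, h_{10} = -19.
Summing i = 0..10 (11 terms) gives -99.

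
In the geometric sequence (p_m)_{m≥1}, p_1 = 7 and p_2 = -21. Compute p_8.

-15309

Common ratio r = -3.
p_m = 7·(-3)^(m-1).
p_8 = 7·(-3)^7 = -15309.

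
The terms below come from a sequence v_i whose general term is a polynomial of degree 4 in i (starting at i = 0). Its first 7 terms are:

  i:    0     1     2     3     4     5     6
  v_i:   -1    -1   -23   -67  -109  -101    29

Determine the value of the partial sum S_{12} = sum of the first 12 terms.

1st diffs: 0, -22, -44, -42, 8, 130.
2nd diffs: -22, -22, 2, 50, 122.
3rd diffs: 0, 24, 48, 72.
4th diffs: 24, 24, 24 (constant).
Newton forward-difference form: v_i = -1 + (-22)·C(i,2) + 24·C(i,4).
Continuing: …, 377, 1063, 2231, 4049, …, v_{11} = 6709.
Summing i = 0..11 (12 terms) gives 14156.

14156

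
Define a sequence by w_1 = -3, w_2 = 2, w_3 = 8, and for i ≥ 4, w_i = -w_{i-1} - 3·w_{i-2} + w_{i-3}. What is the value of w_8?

-131

Step forward from the initial values:
w_4 = -17;  w_5 = -5;  w_6 = 64;  w_7 = -66;  w_8 = -131.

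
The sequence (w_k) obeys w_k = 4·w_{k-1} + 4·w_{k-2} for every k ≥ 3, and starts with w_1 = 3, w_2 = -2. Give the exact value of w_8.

Iterate the recurrence:
w_3 = 4, w_4 = 8, w_5 = 48, w_6 = 224, w_7 = 1088, w_8 = 5248.

5248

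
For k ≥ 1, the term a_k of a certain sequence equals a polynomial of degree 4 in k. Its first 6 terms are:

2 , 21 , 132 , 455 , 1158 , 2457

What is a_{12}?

40911

1st diffs: 19, 111, 323, 703, 1299.
2nd diffs: 92, 212, 380, 596.
3rd diffs: 120, 168, 216.
4th diffs: 48, 48 (constant).
Newton forward-difference form: a_k = 2 + 19·C(k-1,1) + 92·C(k-1,2) + 120·C(k-1,3) + 48·C(k-1,4).
At k = 12: k-1 = 11, so a_{12} = 2 + 209 + 5060 + 19800 + 15840 = 40911.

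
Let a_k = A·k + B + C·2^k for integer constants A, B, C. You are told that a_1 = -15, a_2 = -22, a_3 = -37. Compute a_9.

Plug in k = 1, 2, 3: A + B + 2C = -15; 2A + B + 4C = -22; 3A + B + 8C = -37.
Subtracting the first from the second: A + 2C = -7.
Subtracting the second from the third: A + 4C = -15.
Solving: C = -4, A = 1, then B = -8.
Therefore a_9 = 9 + (-8) + (-4)·512 = -2047.

-2047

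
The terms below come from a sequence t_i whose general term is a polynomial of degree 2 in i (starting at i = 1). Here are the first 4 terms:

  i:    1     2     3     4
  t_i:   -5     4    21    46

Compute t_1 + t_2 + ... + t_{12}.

2294

1st diffs: 9, 17, 25.
2nd diffs: 8, 8 (constant).
So t_i = 4i^2 - 3i - 6.
Continuing: …, 79, 120, 169, 226, …, t_{12} = 534.
Summing i = 1..12 (12 terms) gives 2294.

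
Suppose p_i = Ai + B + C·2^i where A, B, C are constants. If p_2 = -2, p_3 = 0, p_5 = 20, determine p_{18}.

262106

Write the equations: 2A + B + 4C = -2; 3A + B + 8C = 0; 5A + B + 32C = 20.
Subtracting the first from the second: A + 4C = 2.
Subtracting the second from the third: 2A + 24C = 20.
Solving: C = 1, A = -2, then B = -2.
Hence p_{18} = -2·18 + (-2) + 1·262144 = 262106.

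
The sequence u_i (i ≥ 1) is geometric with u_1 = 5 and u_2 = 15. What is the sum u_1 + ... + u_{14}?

Common ratio r = 3.
u_i = 5·3^(i-1).
S = 5·(3^14 - 1)/(3 - 1) = 5·(4782969 - 1)/(2) = 11957420.

11957420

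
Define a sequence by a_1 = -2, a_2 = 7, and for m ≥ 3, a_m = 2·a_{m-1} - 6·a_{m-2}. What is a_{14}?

481600

Applying the relation repeatedly:
a_3 = 26  a_4 = 10  a_5 = -136  …  a_{11} = -34912  a_{12} = -31328  a_{13} = 146816  a_{14} = 481600.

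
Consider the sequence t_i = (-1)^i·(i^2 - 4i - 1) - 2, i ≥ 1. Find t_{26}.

569

(-1)^26 = 1; i^2 - 4i - 1 at i=26 is 571; so t_{26} = 569.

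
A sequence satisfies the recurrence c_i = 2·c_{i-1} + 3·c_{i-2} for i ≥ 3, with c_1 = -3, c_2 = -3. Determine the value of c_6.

Iterate the recurrence:
c_3 = -15  c_4 = -39  c_5 = -123  c_6 = -363.
(Characteristic roots are 3 and -1.)

-363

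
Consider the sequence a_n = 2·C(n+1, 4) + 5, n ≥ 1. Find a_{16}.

C(17, 4) = 2380, so a_{16} = 4765.

4765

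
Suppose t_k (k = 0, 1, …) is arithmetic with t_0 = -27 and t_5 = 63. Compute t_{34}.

Common difference d = (63 - (-27)) / (5 - 0) = 18.
t_k = -27 + (k - 0)·18.
t_{34} = -27 + 34·18 = 585.

585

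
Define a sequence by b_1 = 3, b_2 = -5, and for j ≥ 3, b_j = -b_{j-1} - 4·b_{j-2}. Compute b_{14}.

18163

b_3 = -7, b_4 = 27, b_5 = 1, …, b_{11} = 3577, b_{12} = -1285, b_{13} = -13023, b_{14} = 18163.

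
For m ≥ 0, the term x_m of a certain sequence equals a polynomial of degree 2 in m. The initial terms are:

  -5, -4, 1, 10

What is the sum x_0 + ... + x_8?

1st diffs: 1, 5, 9.
2nd diffs: 4, 4 (constant).
Newton forward-difference form: x_m = -5 + 1·C(m,1) + 4·C(m,2).
Continuing: …, 23, 40, 61, 86, …, x_8 = 115.
Summing m = 0..8 (9 terms) gives 327.

327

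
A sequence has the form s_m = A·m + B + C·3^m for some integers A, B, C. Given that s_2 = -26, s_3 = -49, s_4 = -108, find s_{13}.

-1594395

At m = 2, 3, 4: 2A + B + 9C = -26; 3A + B + 27C = -49; 4A + B + 81C = -108.
Subtracting the first from the second: A + 18C = -23.
Subtracting the second from the third: A + 54C = -59.
Solving: C = -1, A = -5, then B = -7.
Therefore s_{13} = -65 + (-7) + (-1)·1594323 = -1594395.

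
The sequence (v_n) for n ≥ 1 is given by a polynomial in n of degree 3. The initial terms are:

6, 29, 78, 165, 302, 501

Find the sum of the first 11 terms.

9581

1st diffs: 23, 49, 87, 137, 199.
2nd diffs: 26, 38, 50, 62.
3rd diffs: 12, 12, 12 (constant).
Newton forward-difference form: v_n = 6 + 23·C(n-1,1) + 26·C(n-1,2) + 12·C(n-1,3).
Continuing: …, 774, 1133, 1590, 2157, …, v_{11} = 2846.
Summing n = 1..11 (11 terms) gives 9581.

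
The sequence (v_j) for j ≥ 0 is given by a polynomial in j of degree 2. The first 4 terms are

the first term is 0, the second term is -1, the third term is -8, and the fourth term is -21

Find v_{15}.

1st diffs: -1, -7, -13.
2nd diffs: -6, -6 (constant).
Newton forward-difference form: v_j = (-1)·C(j,1) + (-6)·C(j,2).
At j = 15: j = 15, so v_{15} = -15 - 630 = -645.

-645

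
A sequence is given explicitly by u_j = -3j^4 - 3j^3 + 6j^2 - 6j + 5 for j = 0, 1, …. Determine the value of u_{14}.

-122383

u_{14} = -3·14^4 - 3·14^3 + 6·14^2 - 6·14 + 5 = -122383.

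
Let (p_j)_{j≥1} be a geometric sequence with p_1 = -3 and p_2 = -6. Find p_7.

Common ratio r = 2.
p_j = (-3)·2^(j-1).
p_7 = (-3)·2^6 = -192.

-192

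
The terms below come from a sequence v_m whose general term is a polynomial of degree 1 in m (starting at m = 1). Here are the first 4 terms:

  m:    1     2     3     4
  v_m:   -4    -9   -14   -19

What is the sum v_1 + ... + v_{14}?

1st diffs: -5, -5, -5 (constant).
So v_m = -5m + 1.
Continuing: …, -24, -29, -34, -39, …, v_{14} = -69.
Summing m = 1..14 (14 terms) gives -511.

-511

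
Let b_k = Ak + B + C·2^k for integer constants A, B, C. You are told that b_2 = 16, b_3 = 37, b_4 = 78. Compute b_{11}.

10245

Write the equations: 2A + B + 4C = 16; 3A + B + 8C = 37; 4A + B + 16C = 78.
Subtracting the first from the second: A + 4C = 21.
Subtracting the second from the third: A + 8C = 41.
Solving: C = 5, A = 1, then B = -6.
Hence b_{11} = 1·11 + (-6) + 5·2048 = 10245.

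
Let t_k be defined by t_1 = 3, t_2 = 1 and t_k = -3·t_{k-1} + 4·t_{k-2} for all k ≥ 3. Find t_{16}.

-429496727

Iterate the recurrence:
t_3 = 9, t_4 = -23, t_5 = 105, …, t_{13} = 6710889, t_{14} = -26843543, t_{15} = 107374185, t_{16} = -429496727.
(Characteristic roots are 1 and -4.)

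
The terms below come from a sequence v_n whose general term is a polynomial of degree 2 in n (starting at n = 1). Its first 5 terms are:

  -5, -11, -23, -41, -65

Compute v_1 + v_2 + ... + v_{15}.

-3435

1st diffs: -6, -12, -18, -24.
2nd diffs: -6, -6, -6 (constant).
So v_n = -3n^2 + 3n - 5.
Continuing: …, -95, -131, -173, -221, …, v_{15} = -635.
Summing n = 1..15 (15 terms) gives -3435.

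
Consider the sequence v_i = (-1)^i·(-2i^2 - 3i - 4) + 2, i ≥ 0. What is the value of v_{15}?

501

(-1)^15 = -1; -2i^2 - 3i - 4 at i=15 is -499; so v_{15} = 501.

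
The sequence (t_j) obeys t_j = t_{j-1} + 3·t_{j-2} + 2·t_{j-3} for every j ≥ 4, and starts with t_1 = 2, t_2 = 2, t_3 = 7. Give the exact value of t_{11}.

10642

t_4 = 17, t_5 = 42, t_6 = 107, t_7 = 267, t_8 = 672, t_9 = 1687, t_{10} = 4237, t_{11} = 10642.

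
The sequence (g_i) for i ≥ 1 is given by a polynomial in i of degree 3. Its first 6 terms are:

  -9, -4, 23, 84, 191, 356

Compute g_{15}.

6431

1st diffs: 5, 27, 61, 107, 165.
2nd diffs: 22, 34, 46, 58.
3rd diffs: 12, 12, 12 (constant).
Newton forward-difference form: g_i = -9 + 5·C(i-1,1) + 22·C(i-1,2) + 12·C(i-1,3).
At i = 15: i-1 = 14, so g_{15} = -9 + 70 + 2002 + 4368 = 6431.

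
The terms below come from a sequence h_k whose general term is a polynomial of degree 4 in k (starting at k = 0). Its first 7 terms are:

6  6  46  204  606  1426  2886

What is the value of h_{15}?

1st diffs: 0, 40, 158, 402, 820, 1460.
2nd diffs: 40, 118, 244, 418, 640.
3rd diffs: 78, 126, 174, 222.
4th diffs: 48, 48, 48 (constant).
So h_k = 2k^4 + k^3 + 3k^2 - 6k + 6.
Evaluating at k = 15 gives h_{15} = 105216.

105216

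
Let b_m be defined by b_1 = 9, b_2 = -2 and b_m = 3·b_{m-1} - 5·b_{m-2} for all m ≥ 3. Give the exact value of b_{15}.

Applying the relation repeatedly:
b_3 = -51; b_4 = -143; b_5 = -174; …; b_{12} = -76343; b_{13} = -33399; b_{14} = 281518; b_{15} = 1011549.

1011549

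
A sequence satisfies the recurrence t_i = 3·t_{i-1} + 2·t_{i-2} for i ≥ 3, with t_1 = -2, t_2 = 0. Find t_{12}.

t_3 = -4, t_4 = -12, t_5 = -44, t_6 = -156, t_7 = -556, t_8 = -1980, t_9 = -7052, t_{10} = -25116, t_{11} = -89452, t_{12} = -318588.

-318588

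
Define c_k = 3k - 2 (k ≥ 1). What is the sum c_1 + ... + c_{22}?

Over k = 1..22: Σk = 253.
Total = (3)·253 + (-2)·22 = 715.

715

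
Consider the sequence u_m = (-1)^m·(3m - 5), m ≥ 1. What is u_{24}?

(-1)^24 = 1; 3m - 5 at m=24 is 67; so u_{24} = 67.

67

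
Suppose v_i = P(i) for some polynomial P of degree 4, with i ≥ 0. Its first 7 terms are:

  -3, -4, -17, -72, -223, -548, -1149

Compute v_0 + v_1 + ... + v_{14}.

1st diffs: -1, -13, -55, -151, -325, -601.
2nd diffs: -12, -42, -96, -174, -276.
3rd diffs: -30, -54, -78, -102.
4th diffs: -24, -24, -24 (constant).
Newton forward-difference form: v_i = -3 + (-1)·C(i,1) + (-12)·C(i,2) + (-30)·C(i,3) + (-24)·C(i,4).
Continuing: …, -2152, -3707, -5988, -9193, …, v_{14} = -36053.
Summing i = 0..14 (15 terms) gives -118632.

-118632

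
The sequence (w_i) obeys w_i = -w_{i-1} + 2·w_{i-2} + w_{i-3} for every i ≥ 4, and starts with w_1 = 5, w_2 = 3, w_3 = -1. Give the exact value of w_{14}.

3188

Step forward from the initial values:
w_4 = 12  w_5 = -11  w_6 = 34  …  w_{11} = -522  w_{12} = 993  w_{13} = -1724  w_{14} = 3188.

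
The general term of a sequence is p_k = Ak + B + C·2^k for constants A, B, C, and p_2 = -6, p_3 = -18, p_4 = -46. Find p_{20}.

Plug in k = 2, 3, 4: 2A + B + 4C = -6; 3A + B + 8C = -18; 4A + B + 16C = -46.
Subtracting the first from the second: A + 4C = -12.
Subtracting the second from the third: A + 8C = -28.
Solving: C = -4, A = 4, then B = 2.
Hence p_{20} = 4·20 + 2 + (-4)·1048576 = -4194222.

-4194222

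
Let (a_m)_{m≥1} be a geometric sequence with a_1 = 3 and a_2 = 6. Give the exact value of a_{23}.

Common ratio r = 2.
a_m = 3·2^(m-1).
a_{23} = 3·2^22 = 12582912.

12582912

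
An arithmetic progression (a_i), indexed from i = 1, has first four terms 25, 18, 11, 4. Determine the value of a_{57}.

Common difference d = -7.
a_i = 25 + (i - 1)·(-7).
a_{57} = 25 + 56·(-7) = -367.

-367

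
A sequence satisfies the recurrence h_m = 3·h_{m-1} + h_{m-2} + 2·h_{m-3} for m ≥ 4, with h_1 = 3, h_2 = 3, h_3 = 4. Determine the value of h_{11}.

122689

Step forward from the initial values:
h_4 = 21, h_5 = 73, h_6 = 248, h_7 = 859, h_8 = 2971, h_9 = 10268, h_{10} = 35493, h_{11} = 122689.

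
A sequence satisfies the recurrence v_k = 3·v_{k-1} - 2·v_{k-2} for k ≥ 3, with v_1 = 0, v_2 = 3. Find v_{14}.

Iterate the recurrence:
v_3 = 9  v_4 = 21  v_5 = 45  …  v_{11} = 3069  v_{12} = 6141  v_{13} = 12285  v_{14} = 24573.
(Characteristic roots are 2 and 1.)

24573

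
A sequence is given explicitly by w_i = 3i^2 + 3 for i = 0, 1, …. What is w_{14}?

w_{14} = 3·14^2 + 3 = 591.

591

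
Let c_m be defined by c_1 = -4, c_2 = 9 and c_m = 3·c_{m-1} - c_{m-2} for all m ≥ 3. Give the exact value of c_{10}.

Compute successive terms:
c_3 = 31; c_4 = 84; c_5 = 221; c_6 = 579; c_7 = 1516; c_8 = 3969; c_9 = 10391; c_{10} = 27204.

27204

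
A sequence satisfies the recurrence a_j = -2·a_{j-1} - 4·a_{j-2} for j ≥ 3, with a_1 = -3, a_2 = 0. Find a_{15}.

49152

Step forward from the initial values:
a_3 = 12, a_4 = -24, a_5 = 0, …, a_{12} = 6144, a_{13} = -12288, a_{14} = 0, a_{15} = 49152.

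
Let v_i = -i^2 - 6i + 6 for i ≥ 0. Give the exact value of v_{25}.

v_{25} = -1·25^2 - 6·25 + 6 = -769.

-769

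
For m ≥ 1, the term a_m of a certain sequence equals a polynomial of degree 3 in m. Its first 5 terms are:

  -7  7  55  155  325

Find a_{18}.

17095

1st diffs: 14, 48, 100, 170.
2nd diffs: 34, 52, 70.
3rd diffs: 18, 18 (constant).
Newton forward-difference form: a_m = -7 + 14·C(m-1,1) + 34·C(m-1,2) + 18·C(m-1,3).
At m = 18: m-1 = 17, so a_{18} = -7 + 238 + 4624 + 12240 = 17095.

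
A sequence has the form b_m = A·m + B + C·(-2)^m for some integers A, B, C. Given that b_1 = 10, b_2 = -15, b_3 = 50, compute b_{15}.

163910

At m = 1, 2, 3: A + B - 2C = 10; 2A + B + 4C = -15; 3A + B - 8C = 50.
Subtracting the first from the second: A + 6C = -25.
Subtracting the second from the third: A - 12C = 65.
Solving: C = -5, A = 5, then B = -5.
Hence b_{15} = 5·15 + (-5) + (-5)·(-32768) = 163910.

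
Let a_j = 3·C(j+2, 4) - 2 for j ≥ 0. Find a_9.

988

C(11, 4) = 330, so a_9 = 988.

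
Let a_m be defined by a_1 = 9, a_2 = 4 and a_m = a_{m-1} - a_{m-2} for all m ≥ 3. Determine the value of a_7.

9

Applying the relation repeatedly:
a_3 = -5;  a_4 = -9;  a_5 = -4;  a_6 = 5;  a_7 = 9.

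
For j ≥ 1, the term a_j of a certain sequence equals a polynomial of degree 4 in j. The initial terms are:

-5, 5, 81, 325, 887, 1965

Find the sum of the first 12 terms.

103626

1st diffs: 10, 76, 244, 562, 1078.
2nd diffs: 66, 168, 318, 516.
3rd diffs: 102, 150, 198.
4th diffs: 48, 48 (constant).
So a_j = 2j^4 - 3j^3 + j^2 - 2j - 3.
Continuing: …, 3805, 6701, 10995, 17077, …, a_{12} = 36405.
Summing j = 1..12 (12 terms) gives 103626.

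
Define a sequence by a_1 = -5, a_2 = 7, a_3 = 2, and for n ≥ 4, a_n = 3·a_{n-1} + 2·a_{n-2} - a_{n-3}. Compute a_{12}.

473320

a_4 = 25  a_5 = 72  a_6 = 264  a_7 = 911  a_8 = 3189  a_9 = 11125  a_{10} = 38842  a_{11} = 135587  a_{12} = 473320.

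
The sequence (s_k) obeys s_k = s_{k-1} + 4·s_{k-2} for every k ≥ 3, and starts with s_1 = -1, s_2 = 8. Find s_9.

Applying the relation repeatedly:
s_3 = 4, s_4 = 36, s_5 = 52, s_6 = 196, s_7 = 404, s_8 = 1188, s_9 = 2804.

2804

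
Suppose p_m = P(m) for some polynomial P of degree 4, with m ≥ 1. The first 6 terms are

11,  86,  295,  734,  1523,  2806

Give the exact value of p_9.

11419

1st diffs: 75, 209, 439, 789, 1283.
2nd diffs: 134, 230, 350, 494.
3rd diffs: 96, 120, 144.
4th diffs: 24, 24 (constant).
Newton forward-difference form: p_m = 11 + 75·C(m-1,1) + 134·C(m-1,2) + 96·C(m-1,3) + 24·C(m-1,4).
At m = 9: m-1 = 8, so p_9 = 11 + 600 + 3752 + 5376 + 1680 = 11419.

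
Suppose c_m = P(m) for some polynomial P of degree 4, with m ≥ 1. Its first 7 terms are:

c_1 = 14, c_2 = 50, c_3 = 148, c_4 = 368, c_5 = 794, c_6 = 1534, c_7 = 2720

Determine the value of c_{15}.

1st diffs: 36, 98, 220, 426, 740, 1186.
2nd diffs: 62, 122, 206, 314, 446.
3rd diffs: 60, 84, 108, 132.
4th diffs: 24, 24, 24 (constant).
So c_m = m^4 + 6m^2 + 3m + 4.
Evaluating at m = 15 gives c_{15} = 52024.

52024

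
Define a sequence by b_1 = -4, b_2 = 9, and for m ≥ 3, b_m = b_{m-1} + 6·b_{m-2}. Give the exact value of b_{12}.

Compute successive terms:
b_3 = -15; b_4 = 39; b_5 = -51; b_6 = 183; b_7 = -123; b_8 = 975; b_9 = 237; b_{10} = 6087; b_{11} = 7509; b_{12} = 44031.
(Characteristic roots are 3 and -2.)

44031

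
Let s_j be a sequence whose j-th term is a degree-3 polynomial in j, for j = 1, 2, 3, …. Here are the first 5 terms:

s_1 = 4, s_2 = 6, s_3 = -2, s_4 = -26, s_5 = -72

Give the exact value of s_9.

1st diffs: 2, -8, -24, -46.
2nd diffs: -10, -16, -22.
3rd diffs: -6, -6 (constant).
Newton forward-difference form: s_j = 4 + 2·C(j-1,1) + (-10)·C(j-1,2) + (-6)·C(j-1,3).
At j = 9: j-1 = 8, so s_9 = 4 + 16 - 280 - 336 = -596.

-596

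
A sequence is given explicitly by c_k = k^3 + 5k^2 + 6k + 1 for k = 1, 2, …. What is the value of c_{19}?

c_{19} = 1·19^3 + 5·19^2 + 6·19 + 1 = 8779.

8779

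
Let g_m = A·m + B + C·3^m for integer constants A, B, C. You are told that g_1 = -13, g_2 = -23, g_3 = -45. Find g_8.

Write the equations: A + B + 3C = -13; 2A + B + 9C = -23; 3A + B + 27C = -45.
Subtracting the first from the second: A + 6C = -10.
Subtracting the second from the third: A + 18C = -22.
Solving: C = -1, A = -4, then B = -6.
Therefore g_8 = -32 + (-6) + (-1)·6561 = -6599.

-6599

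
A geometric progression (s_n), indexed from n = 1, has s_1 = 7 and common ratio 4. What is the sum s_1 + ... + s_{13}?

156587347

s_n = 7·4^(n-1).
S = 7·(4^13 - 1)/(4 - 1) = 7·(67108864 - 1)/(3) = 156587347.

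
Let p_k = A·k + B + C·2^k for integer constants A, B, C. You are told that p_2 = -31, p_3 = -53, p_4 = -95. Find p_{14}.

Plug in k = 2, 3, 4: 2A + B + 4C = -31; 3A + B + 8C = -53; 4A + B + 16C = -95.
Subtracting the first from the second: A + 4C = -22.
Subtracting the second from the third: A + 8C = -42.
Solving: C = -5, A = -2, then B = -7.
So p_k = -2·k + (-7) + (-5)·2^k; at k=14 this is -81955.

-81955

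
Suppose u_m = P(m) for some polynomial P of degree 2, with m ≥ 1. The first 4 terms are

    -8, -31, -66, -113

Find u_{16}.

1st diffs: -23, -35, -47.
2nd diffs: -12, -12 (constant).
Newton forward-difference form: u_m = -8 + (-23)·C(m-1,1) + (-12)·C(m-1,2).
At m = 16: m-1 = 15, so u_{16} = -8 - 345 - 1260 = -1613.

-1613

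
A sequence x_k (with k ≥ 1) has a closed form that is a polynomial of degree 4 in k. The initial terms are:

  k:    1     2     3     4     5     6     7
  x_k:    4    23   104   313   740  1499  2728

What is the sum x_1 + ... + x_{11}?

44187

1st diffs: 19, 81, 209, 427, 759, 1229.
2nd diffs: 62, 128, 218, 332, 470.
3rd diffs: 66, 90, 114, 138.
4th diffs: 24, 24, 24 (constant).
Newton forward-difference form: x_k = 4 + 19·C(k-1,1) + 62·C(k-1,2) + 66·C(k-1,3) + 24·C(k-1,4).
Continuing: 4589, 7268, 10975, 15944.
Summing k = 1..11 (11 terms) gives 44187.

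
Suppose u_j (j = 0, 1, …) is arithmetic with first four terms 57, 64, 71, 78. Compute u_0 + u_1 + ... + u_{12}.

Common difference d = 7.
u_j = 57 + (j - 0)·7.
u_{12} = 141; S = 13·(57 + 141)/2 = 1287.

1287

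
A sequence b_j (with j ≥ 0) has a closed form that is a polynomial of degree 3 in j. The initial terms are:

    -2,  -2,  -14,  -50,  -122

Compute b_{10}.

1st diffs: 0, -12, -36, -72.
2nd diffs: -12, -24, -36.
3rd diffs: -12, -12 (constant).
Newton forward-difference form: b_j = -2 + (-12)·C(j,2) + (-12)·C(j,3).
At j = 10: j = 10, so b_{10} = -2 - 540 - 1440 = -1982.

-1982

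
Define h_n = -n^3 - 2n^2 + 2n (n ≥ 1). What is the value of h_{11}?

h_{11} = -1·11^3 - 2·11^2 + 2·11 = -1551.

-1551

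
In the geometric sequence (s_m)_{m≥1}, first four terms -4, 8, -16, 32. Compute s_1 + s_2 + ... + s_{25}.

-44739244

Common ratio r = -2.
s_m = (-4)·(-2)^(m-1).
S = (-4)·((-2)^25 - 1)/(-2 - 1) = (-4)·(-33554432 - 1)/(-3) = -44739244.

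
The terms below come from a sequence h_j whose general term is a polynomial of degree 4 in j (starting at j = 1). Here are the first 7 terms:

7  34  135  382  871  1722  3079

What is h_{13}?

1st diffs: 27, 101, 247, 489, 851, 1357.
2nd diffs: 74, 146, 242, 362, 506.
3rd diffs: 72, 96, 120, 144.
4th diffs: 24, 24, 24 (constant).
Newton forward-difference form: h_j = 7 + 27·C(j-1,1) + 74·C(j-1,2) + 72·C(j-1,3) + 24·C(j-1,4).
At j = 13: j-1 = 12, so h_{13} = 7 + 324 + 4884 + 15840 + 11880 = 32935.

32935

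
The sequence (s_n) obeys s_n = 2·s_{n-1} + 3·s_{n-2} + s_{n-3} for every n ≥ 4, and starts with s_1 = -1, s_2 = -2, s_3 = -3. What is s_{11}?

Iterate the recurrence:
s_4 = -13  s_5 = -37  s_6 = -116  s_7 = -356  s_8 = -1097  s_9 = -3378  s_{10} = -10403  s_{11} = -32037.

-32037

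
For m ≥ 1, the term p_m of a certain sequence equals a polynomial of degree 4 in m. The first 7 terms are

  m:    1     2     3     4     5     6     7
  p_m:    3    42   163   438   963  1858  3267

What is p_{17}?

1st diffs: 39, 121, 275, 525, 895, 1409.
2nd diffs: 82, 154, 250, 370, 514.
3rd diffs: 72, 96, 120, 144.
4th diffs: 24, 24, 24 (constant).
Newton forward-difference form: p_m = 3 + 39·C(m-1,1) + 82·C(m-1,2) + 72·C(m-1,3) + 24·C(m-1,4).
At m = 17: m-1 = 16, so p_{17} = 3 + 624 + 9840 + 40320 + 43680 = 94467.

94467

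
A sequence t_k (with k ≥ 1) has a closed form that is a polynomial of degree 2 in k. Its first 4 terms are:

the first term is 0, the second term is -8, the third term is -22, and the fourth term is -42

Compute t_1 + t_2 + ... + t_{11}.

1st diffs: -8, -14, -20.
2nd diffs: -6, -6 (constant).
Newton forward-difference form: t_k = (-8)·C(k-1,1) + (-6)·C(k-1,2).
Continuing: …, -68, -100, -138, -182, …, t_{11} = -350.
Summing k = 1..11 (11 terms) gives -1430.

-1430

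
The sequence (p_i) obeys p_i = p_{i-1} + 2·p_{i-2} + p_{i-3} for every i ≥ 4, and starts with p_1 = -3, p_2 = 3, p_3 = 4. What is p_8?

p_4 = 7; p_5 = 18; p_6 = 36; p_7 = 79; p_8 = 169.

169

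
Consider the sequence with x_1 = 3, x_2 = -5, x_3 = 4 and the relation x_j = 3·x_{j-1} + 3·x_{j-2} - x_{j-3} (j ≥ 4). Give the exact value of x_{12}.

-55390

Step forward from the initial values:
x_4 = -6;  x_5 = -1;  x_6 = -25;  x_7 = -72;  x_8 = -290;  x_9 = -1061;  x_{10} = -3981;  x_{11} = -14836;  x_{12} = -55390.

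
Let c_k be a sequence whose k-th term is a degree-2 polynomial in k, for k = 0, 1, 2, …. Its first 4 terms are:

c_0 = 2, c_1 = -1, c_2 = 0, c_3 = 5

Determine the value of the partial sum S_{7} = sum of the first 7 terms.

91

1st diffs: -3, 1, 5.
2nd diffs: 4, 4 (constant).
Newton forward-difference form: c_k = 2 + (-3)·C(k,1) + 4·C(k,2).
Continuing: 14, 27, 44.
Summing k = 0..6 (7 terms) gives 91.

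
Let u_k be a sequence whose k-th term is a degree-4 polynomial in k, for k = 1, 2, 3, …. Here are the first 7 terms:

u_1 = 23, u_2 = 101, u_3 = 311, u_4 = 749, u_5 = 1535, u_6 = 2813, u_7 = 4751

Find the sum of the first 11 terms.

1st diffs: 78, 210, 438, 786, 1278, 1938.
2nd diffs: 132, 228, 348, 492, 660.
3rd diffs: 96, 120, 144, 168.
4th diffs: 24, 24, 24 (constant).
So u_k = k^4 + 6k^3 + 5k^2 + 6k + 5.
Continuing: 7541, 11399, 16565, 23303.
Summing k = 1..11 (11 terms) gives 69091.

69091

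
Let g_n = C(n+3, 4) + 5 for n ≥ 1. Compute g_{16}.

3881

C(19, 4) = 3876, so g_{16} = 3881.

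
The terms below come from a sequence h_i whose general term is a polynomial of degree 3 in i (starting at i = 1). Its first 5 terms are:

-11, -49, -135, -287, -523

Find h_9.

1st diffs: -38, -86, -152, -236.
2nd diffs: -48, -66, -84.
3rd diffs: -18, -18 (constant).
Newton forward-difference form: h_i = -11 + (-38)·C(i-1,1) + (-48)·C(i-1,2) + (-18)·C(i-1,3).
At i = 9: i-1 = 8, so h_9 = -11 - 304 - 1344 - 1008 = -2667.

-2667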